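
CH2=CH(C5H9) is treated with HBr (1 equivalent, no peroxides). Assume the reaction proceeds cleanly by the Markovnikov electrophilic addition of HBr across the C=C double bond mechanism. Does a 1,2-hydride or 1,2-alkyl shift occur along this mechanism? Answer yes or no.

The first-formed carbocation is secondary.
The adjacent cyclopentyl carbon already bears 2 other carbon substituents and has a hydrogen to migrate; after a 1,2-hydride shift from that carbon the positive charge sits on a tertiary centre.
Tertiary is more stable than secondary, so the shift occurs.

yes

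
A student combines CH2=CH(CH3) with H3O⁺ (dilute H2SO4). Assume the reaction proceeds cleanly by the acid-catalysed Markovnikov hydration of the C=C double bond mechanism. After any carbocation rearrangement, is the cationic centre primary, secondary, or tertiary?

Step 1: Electrophilic addition begins with the π(C=C) electrons forming a bond to the proton of H3O⁺. Following Markovnikov's rule, the resulting cation is secondary. H2O is released.
No single 1,2-shift to an adjacent carbon would give a more-substituted cation, so no rearrangement occurs.

secondary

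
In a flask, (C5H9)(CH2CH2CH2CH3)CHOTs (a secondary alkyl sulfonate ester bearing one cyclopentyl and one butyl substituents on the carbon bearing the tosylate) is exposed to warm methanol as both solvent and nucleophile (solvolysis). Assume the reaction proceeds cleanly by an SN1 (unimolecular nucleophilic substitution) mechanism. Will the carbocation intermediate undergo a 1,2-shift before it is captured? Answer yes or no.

yes

The first-formed carbocation is secondary.
The adjacent cyclopentyl carbon already bears 2 other carbon substituents and has a hydrogen to migrate; after a 1,2-hydride shift from that carbon the positive charge sits on a tertiary centre.
Tertiary is more stable than secondary, so the shift occurs.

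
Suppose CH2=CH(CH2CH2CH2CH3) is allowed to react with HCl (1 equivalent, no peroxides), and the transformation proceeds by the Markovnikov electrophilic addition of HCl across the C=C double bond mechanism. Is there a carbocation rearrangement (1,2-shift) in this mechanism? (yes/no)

no

The first-formed carbocation is secondary.
No single 1,2-shift to an adjacent carbon would produce a more-substituted cation than the one already present, so no rearrangement occurs.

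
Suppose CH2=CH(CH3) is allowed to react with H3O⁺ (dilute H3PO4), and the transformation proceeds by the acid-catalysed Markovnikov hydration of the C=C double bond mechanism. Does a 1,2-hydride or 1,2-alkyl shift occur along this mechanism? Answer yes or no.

The first-formed carbocation is secondary.
No single 1,2-shift to an adjacent carbon would produce a more-substituted cation than the one already present, so no rearrangement occurs.

no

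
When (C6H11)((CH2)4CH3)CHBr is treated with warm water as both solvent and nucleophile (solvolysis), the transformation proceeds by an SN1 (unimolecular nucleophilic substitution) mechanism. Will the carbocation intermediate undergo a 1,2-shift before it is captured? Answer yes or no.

The first-formed carbocation is secondary.
The adjacent cyclohexyl carbon already bears 2 other carbon substituents and has a hydrogen to migrate; after a 1,2-hydride shift from that carbon the positive charge sits on a tertiary centre.
Tertiary is more stable than secondary, so the shift occurs.

yes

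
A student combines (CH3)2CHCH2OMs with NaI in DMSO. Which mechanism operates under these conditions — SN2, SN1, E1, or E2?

SN2

Conditions: a primary substrate with a strong nucleophile in the polar aprotic solvent DMSO.
These conditions are the textbook signature of the SN2 pathway.
An unhindered substrate with a strong nucleophile in a polar aprotic solvent favours one-step backside displacement.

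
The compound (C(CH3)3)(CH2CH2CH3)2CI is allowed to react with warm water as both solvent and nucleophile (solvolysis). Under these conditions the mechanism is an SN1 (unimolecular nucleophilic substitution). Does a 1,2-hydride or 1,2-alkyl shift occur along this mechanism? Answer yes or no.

no

The first-formed carbocation is tertiary.
No single 1,2-shift to an adjacent carbon would produce a more-substituted cation than the one already present, so no rearrangement occurs.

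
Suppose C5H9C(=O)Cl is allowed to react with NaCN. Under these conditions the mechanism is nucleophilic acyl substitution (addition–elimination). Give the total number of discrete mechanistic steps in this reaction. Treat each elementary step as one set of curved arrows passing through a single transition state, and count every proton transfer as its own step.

Step 1: Nucleophilic addition of CN⁻ to the acyl carbon breaks the π(C=O) bond and yields a tetrahedral, anionic intermediate.
Step 2: An oxygen lone pair re-forms the C=O π bond as the C–Cl σ-bond breaks; Cl⁻ is expelled.
Total: 2 elementary steps.

2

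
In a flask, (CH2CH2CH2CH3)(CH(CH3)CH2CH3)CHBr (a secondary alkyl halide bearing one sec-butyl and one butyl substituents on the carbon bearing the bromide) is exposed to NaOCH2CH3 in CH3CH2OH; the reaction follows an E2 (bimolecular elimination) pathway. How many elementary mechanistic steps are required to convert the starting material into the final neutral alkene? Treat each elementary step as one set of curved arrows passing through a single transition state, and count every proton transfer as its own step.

1

Step 1: In one step, CH3CH2O⁻ pulls off a β-proton, the C–Br bond cleaves, and a C=C double bond forms between the α- and β-carbons (E2, anti elimination).
Total: 1 elementary step.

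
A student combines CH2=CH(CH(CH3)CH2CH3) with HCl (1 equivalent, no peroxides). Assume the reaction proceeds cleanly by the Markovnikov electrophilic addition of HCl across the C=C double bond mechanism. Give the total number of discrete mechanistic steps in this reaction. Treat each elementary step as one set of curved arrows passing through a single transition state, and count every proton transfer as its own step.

Step 1: Electrophilic addition begins with the π(C=C) electrons forming a bond to the proton of HCl. Following Markovnikov's rule, the resulting cation is secondary. The H–Cl bond breaks heterolytically, releasing Cl⁻.
Step 2: A 1,2-hydride shift from the adjacent sec-butyl carbon moves the positive charge from the secondary centre to an adjacent carbon, generating a more stable tertiary carbocation.
Step 3: The Cl⁻ anion donates a lone pair to the carbocation, forming the new C–Cl σ-bond and giving the neutral alkyl halide.
Total: 3 elementary steps.

3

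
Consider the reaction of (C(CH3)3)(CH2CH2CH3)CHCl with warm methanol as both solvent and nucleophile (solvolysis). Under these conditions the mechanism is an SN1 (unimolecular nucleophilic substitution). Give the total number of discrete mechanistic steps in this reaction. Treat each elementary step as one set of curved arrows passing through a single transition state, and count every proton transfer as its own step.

4

Step 1: The C–Cl bond breaks with both electrons going to the chloride; Cl⁻ leaves and a secondary carbocation remains.
Step 2: A methyl group with its bonding pair migrates from the adjacent tert-butyl carbon to the cationic centre — a 1,2-methyl shift — upgrading the secondary cation to a tertiary one.
Step 3: CH3OH donates an oxygen lone pair into the empty p orbital of the cation, giving a protonated ether (an oxonium ion).
Step 4: Deprotonation of the oxonium oxygen by solvent methanol yields the neutral ether.
Total: 4 elementary steps.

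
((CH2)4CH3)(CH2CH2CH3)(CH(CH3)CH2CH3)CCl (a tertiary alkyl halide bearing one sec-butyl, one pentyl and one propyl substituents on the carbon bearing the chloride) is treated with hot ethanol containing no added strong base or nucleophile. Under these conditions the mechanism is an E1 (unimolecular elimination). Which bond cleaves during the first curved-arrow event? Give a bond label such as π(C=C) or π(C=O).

Step 1: Ionisation: the C–Cl σ-bond cleaves heterolytically; both bonding electrons depart with Cl⁻, leaving a tertiary carbocation at the α-carbon.
The bond broken in this step is the C–Cl bond.

C–Cl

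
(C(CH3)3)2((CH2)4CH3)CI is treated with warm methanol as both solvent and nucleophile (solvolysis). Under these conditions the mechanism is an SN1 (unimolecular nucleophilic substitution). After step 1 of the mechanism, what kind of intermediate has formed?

tertiary carbocation

Step 1: Rate-determining heterolysis of the C–I bond gives I⁻ and a tertiary carbocation.
After step 1 the species present is a tertiary carbocation.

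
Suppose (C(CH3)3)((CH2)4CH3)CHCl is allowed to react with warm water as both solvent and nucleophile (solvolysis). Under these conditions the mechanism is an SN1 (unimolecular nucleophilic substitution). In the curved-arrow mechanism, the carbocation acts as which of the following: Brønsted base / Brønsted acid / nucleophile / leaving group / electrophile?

electrophile

Step 3: A lone pair on the oxygen of H2O attacks the carbocation, forming a new C–O σ-bond and an oxonium ion.
The carbocation accepts an electron pair into an empty or π* orbital — it is the electrophile.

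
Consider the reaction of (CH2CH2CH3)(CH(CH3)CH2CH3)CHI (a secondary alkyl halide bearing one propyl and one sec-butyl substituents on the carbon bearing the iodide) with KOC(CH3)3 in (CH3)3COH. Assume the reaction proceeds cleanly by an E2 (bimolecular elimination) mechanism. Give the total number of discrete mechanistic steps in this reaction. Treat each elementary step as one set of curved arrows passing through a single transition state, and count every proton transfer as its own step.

1

Step 1: In one step, (CH3)3CO⁻ pulls off a β-proton, the C–I bond cleaves, and a C=C double bond forms between the α- and β-carbons (E2, anti elimination).
Total: 1 elementary step.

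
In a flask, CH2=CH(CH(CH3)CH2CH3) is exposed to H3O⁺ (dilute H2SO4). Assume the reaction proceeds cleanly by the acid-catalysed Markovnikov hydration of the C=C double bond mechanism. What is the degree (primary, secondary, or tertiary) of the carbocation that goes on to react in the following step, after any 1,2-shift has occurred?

tertiary

Step 1: Electrophilic addition begins with the π(C=C) electrons forming a bond to the proton of H3O⁺. Following Markovnikov's rule, the resulting cation is secondary. H2O is released.
Step 2: A hydride (H with its bonding pair) migrates from the adjacent sec-butyl carbon to the cationic centre — a 1,2-hydride shift — upgrading the secondary cation to a tertiary one.
The cation rearranges from secondary to tertiary via a 1,2-hydride shift from the adjacent sec-butyl carbon; the tertiary cation is what reacts next.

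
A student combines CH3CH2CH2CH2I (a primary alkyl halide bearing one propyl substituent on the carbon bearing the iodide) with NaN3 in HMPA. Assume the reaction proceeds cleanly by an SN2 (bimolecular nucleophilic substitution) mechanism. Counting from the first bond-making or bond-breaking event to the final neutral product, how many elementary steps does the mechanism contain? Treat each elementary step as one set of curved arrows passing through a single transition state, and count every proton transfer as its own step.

1

Step 1: Backside attack by N3⁻ on the carbon bearing the iodide: the new C–N bond forms as the C–I bond breaks, with Walden inversion at carbon.
Total: 1 elementary step.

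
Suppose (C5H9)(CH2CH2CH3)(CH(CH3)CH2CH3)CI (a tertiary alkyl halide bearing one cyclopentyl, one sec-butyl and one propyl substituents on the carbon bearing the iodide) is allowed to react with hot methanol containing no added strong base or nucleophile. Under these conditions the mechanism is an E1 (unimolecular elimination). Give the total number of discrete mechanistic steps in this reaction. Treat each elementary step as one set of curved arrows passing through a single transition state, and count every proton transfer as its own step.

Step 1: Rate-determining heterolysis of the C–I bond gives I⁻ and a tertiary carbocation.
(No 1,2-shift: no single shift to an adjacent carbon would give a more stable cation.)
Step 2: Loss of a β-proton to a methanol molecule of the solvent: the C–H bonding pair collapses toward the cationic carbon to form the C=C π bond, yielding the alkene.
Total: 2 elementary steps.

2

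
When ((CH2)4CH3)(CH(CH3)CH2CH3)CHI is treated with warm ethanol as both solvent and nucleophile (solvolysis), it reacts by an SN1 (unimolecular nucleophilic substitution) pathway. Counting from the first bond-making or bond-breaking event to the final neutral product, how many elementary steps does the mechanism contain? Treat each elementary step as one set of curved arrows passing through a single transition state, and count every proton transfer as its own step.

4

Step 1: Unassisted departure of I⁻ (taking the C–I bonding pair) generates a secondary carbocation.
Step 2: A 1,2-hydride shift from the adjacent sec-butyl carbon moves the positive charge from the secondary centre to an adjacent carbon, generating a more stable tertiary carbocation.
Step 3: A lone pair on the oxygen of CH3CH2OH attacks the carbocation, forming a new C–O σ-bond and an oxonium ion.
Step 4: Proton transfer from the O–H of the oxonium ion to a solvent molecule delivers the neutral ether.
Total: 4 elementary steps.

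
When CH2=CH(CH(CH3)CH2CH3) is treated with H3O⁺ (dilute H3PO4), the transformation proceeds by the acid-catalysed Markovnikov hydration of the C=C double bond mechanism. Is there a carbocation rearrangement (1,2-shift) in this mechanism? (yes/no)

The first-formed carbocation is secondary.
The adjacent sec-butyl carbon already bears 2 other carbon substituents and has a hydrogen to migrate; after a 1,2-hydride shift from that carbon the positive charge sits on a tertiary centre.
Tertiary is more stable than secondary, so the shift occurs.

yes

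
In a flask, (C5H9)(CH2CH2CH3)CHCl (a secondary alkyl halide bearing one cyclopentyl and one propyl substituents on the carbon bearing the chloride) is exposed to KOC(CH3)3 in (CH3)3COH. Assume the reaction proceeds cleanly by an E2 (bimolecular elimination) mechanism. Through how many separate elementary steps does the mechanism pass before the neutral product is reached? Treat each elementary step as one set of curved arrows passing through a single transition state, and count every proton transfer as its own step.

1

Step 1: In one step, (CH3)3CO⁻ pulls off a β-proton, the C–Cl bond cleaves, and a C=C double bond forms between the α- and β-carbons (E2, anti elimination).
Total: 1 elementary step.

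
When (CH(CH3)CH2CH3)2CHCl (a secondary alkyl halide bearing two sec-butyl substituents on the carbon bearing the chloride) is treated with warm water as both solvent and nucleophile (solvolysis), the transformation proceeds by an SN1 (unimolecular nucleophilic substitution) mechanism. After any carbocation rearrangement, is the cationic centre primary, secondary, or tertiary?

tertiary

Step 1: Unassisted departure of Cl⁻ (taking the C–Cl bonding pair) generates a secondary carbocation.
Step 2: A hydride (H with its bonding pair) migrates from the adjacent sec-butyl carbon to the cationic centre — a 1,2-hydride shift — upgrading the secondary cation to a tertiary one.
The cation rearranges from secondary to tertiary via a 1,2-hydride shift from the adjacent sec-butyl carbon; the tertiary cation is what reacts next.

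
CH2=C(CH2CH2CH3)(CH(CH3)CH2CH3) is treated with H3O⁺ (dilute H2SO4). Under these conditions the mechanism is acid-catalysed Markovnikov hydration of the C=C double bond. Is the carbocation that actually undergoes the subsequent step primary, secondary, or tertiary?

Step 1: The π electrons of the C=C bond attack a proton of H3O⁺; Markovnikov addition places the new C–H on the less-substituted alkene carbon, so the positive charge ends up on the more-substituted carbon — a tertiary carbocation. H2O is released.
No single 1,2-shift to an adjacent carbon would give a more-substituted cation, so no rearrangement occurs.

tertiary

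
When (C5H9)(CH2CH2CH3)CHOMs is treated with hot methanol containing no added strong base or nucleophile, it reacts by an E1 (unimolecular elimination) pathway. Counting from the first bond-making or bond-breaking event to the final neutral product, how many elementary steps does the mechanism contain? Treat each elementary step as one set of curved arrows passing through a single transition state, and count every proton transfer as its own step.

3

Step 1: Rate-determining heterolysis of the C–O bond gives MsO⁻ and a secondary carbocation.
Step 2: A 1,2-hydride shift from the adjacent cyclopentyl carbon moves the positive charge from the secondary centre to an adjacent carbon, generating a more stable tertiary carbocation.
Step 3: Loss of a β-proton to a methanol molecule of the solvent: the C–H bonding pair collapses toward the cationic carbon to form the C=C π bond, yielding the alkene.
Total: 3 elementary steps.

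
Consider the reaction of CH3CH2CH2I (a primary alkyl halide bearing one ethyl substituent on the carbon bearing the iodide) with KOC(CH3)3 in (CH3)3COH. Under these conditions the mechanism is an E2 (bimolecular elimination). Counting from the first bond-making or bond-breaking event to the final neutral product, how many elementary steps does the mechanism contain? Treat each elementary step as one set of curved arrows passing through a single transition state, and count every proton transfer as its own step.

Step 1: In one step, (CH3)3CO⁻ pulls off a β-proton, the C–I bond cleaves, and a C=C double bond forms between the α- and β-carbons (E2, anti elimination).
Total: 1 elementary step.

1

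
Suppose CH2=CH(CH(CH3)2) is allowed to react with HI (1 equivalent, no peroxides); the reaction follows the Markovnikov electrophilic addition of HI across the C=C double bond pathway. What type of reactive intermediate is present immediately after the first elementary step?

secondary carbocation

Step 1: Electrophilic addition begins with the π(C=C) electrons forming a bond to the proton of HI. Following Markovnikov's rule, the resulting cation is secondary. The H–I bond breaks heterolytically, releasing I⁻.
After step 1 the species present is a secondary carbocation.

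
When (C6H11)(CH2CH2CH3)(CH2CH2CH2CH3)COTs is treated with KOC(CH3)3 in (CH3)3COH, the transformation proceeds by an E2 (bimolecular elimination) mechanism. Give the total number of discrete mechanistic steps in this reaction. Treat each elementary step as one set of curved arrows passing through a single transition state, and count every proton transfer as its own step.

1

Step 1: Concerted anti-periplanar elimination: (CH3)3CO⁻ abstracts a β-H while TsO⁻ leaves, and the C–H electrons become the new C=C π bond — all in a single transition state.
Total: 1 elementary step.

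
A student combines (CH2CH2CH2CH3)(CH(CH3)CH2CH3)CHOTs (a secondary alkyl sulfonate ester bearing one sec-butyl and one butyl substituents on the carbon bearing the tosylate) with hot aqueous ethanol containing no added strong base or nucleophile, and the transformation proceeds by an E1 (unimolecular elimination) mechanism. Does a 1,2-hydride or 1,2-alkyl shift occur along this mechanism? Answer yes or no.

yes

The first-formed carbocation is secondary.
The adjacent sec-butyl carbon already bears 2 other carbon substituents and has a hydrogen to migrate; after a 1,2-hydride shift from that carbon the positive charge sits on a tertiary centre.
Tertiary is more stable than secondary, so the shift occurs.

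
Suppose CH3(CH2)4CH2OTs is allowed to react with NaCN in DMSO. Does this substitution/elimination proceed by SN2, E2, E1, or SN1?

SN2

Conditions: a primary substrate with a strong nucleophile in the polar aprotic solvent DMSO.
These conditions are the textbook signature of the SN2 pathway.
An unhindered substrate with a strong nucleophile in a polar aprotic solvent favours one-step backside displacement.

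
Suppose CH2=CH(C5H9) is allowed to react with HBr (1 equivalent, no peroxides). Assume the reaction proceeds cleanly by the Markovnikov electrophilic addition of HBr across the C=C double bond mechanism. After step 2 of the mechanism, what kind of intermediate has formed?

Step 1: Protonation of the alkene by HBr: the π bond acts as the nucleophile and picks up H⁺, giving the more stable (Markovnikov) secondary carbocation. The H–Br bond breaks heterolytically, releasing Br⁻.
Step 2: Carbocation rearrangement: a 1,2-hydride shift from the adjacent cyclopentyl carbon converts the initially-formed secondary cation into the more stable tertiary cation.
After step 2 the species present is a tertiary carbocation.

tertiary carbocation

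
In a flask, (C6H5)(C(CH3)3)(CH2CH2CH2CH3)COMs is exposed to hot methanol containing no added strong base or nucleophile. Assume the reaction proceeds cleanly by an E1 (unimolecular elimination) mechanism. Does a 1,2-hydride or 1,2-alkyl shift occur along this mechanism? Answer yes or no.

The first-formed carbocation is tertiary.
No single 1,2-shift to an adjacent carbon would produce a more-substituted cation than the one already present, so no rearrangement occurs.

no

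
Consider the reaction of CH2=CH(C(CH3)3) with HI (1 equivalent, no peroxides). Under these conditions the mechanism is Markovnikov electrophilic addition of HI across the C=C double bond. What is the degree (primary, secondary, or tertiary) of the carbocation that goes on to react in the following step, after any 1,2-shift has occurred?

tertiary

Step 1: The π electrons of the C=C bond attack a proton of HI; Markovnikov addition places the new C–H on the less-substituted alkene carbon, so the positive charge ends up on the more-substituted carbon — a secondary carbocation. The H–I bond breaks heterolytically, releasing I⁻.
Step 2: A methyl group with its bonding pair migrates from the adjacent tert-butyl carbon to the cationic centre — a 1,2-methyl shift — upgrading the secondary cation to a tertiary one.
The cation rearranges from secondary to tertiary via a 1,2-methyl shift from the adjacent tert-butyl carbon; the tertiary cation is what reacts next.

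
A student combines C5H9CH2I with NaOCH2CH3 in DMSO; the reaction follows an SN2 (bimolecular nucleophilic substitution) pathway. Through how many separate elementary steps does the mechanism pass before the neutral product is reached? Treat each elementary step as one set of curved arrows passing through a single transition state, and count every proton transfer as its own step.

Step 1: The ethoxide nucleophile donates a lone pair from O to the α-carbon in a backside attack; simultaneously the C–I σ-bond breaks and both of its electrons leave with I⁻. One concerted step with inversion of configuration.
Total: 1 elementary step.

1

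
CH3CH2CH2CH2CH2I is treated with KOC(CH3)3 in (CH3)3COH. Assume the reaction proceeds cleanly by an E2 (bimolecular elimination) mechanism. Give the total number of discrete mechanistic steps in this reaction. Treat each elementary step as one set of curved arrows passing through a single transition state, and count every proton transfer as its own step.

Step 1: The strong base (CH3)3CO⁻ removes a β-hydrogen; in the same concerted event the electrons of the breaking C–H bond form the new π(C=C) bond and the C–I σ-bond breaks, expelling I⁻. Anti-periplanar geometry; one transition state.
Total: 1 elementary step.

1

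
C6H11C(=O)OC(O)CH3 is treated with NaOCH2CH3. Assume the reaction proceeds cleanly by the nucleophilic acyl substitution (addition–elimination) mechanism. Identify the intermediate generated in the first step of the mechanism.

tetrahedral intermediate

Step 1: Nucleophilic addition of CH3CH2O⁻ to the acyl carbon breaks the π(C=O) bond and yields a tetrahedral, anionic intermediate.
After step 1 the species present is a tetrahedral intermediate.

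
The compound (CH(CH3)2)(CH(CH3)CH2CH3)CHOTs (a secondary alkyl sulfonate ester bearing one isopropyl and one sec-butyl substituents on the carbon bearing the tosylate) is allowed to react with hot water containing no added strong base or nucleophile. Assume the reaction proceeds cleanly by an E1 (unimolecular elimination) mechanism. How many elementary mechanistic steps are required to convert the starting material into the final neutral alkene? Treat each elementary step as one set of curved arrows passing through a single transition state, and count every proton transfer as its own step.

Step 1: Rate-determining heterolysis of the C–O bond gives TsO⁻ and a secondary carbocation.
Step 2: Carbocation rearrangement: a 1,2-hydride shift from the adjacent isopropyl carbon converts the initially-formed secondary cation into the more stable tertiary cation.
Step 3: A water molecule (solvent) deprotonates a β-carbon; as the C–H bond breaks, those electrons form the new alkene π bond.
Total: 3 elementary steps.

3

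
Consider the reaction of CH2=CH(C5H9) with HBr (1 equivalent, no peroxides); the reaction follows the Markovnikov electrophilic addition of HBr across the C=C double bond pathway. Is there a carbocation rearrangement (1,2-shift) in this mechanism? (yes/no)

yes

The first-formed carbocation is secondary.
The adjacent cyclopentyl carbon already bears 2 other carbon substituents and has a hydrogen to migrate; after a 1,2-hydride shift from that carbon the positive charge sits on a tertiary centre.
Tertiary is more stable than secondary, so the shift occurs.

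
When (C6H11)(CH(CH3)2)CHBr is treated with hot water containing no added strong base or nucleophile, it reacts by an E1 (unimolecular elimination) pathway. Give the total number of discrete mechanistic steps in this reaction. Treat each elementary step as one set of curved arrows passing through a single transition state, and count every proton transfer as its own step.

3

Step 1: Unassisted departure of Br⁻ (taking the C–Br bonding pair) generates a secondary carbocation.
Step 2: A 1,2-hydride shift from the adjacent cyclohexyl carbon moves the positive charge from the secondary centre to an adjacent carbon, generating a more stable tertiary carbocation.
Step 3: Loss of a β-proton to a water molecule of the solvent: the C–H bonding pair collapses toward the cationic carbon to form the C=C π bond, yielding the alkene.
Total: 3 elementary steps.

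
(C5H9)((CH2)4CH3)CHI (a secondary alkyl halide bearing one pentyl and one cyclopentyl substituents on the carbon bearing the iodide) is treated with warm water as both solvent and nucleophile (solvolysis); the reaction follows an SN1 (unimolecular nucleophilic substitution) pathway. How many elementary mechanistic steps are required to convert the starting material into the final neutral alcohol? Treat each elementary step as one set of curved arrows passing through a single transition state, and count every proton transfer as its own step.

4

Step 1: Ionisation: the C–I σ-bond cleaves heterolytically; both bonding electrons depart with I⁻, leaving a secondary carbocation at the α-carbon.
Step 2: A hydride (H with its bonding pair) migrates from the adjacent cyclopentyl carbon to the cationic centre — a 1,2-hydride shift — upgrading the secondary cation to a tertiary one.
Step 3: A lone pair on the oxygen of H2O attacks the carbocation, forming a new C–O σ-bond and an oxonium ion.
Step 4: A second solvent molecule removes the proton on oxygen, giving the neutral alcohol product.
Total: 4 elementary steps.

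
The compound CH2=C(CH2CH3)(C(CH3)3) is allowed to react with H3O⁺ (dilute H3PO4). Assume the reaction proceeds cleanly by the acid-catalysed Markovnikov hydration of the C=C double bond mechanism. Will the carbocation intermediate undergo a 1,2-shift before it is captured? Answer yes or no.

The first-formed carbocation is tertiary.
No single 1,2-shift to an adjacent carbon would produce a more-substituted cation than the one already present, so no rearrangement occurs.

no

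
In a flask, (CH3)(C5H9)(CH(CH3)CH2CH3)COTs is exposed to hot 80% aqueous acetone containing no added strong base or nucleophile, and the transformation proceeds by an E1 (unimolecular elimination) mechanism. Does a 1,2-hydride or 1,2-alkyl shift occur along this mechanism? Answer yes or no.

no

The first-formed carbocation is tertiary.
No single 1,2-shift to an adjacent carbon would produce a more-substituted cation than the one already present, so no rearrangement occurs.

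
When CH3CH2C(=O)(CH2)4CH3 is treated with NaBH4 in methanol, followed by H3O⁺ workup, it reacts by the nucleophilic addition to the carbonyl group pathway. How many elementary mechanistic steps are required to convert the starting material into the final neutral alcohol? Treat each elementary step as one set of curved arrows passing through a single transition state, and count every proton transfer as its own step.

Step 1: Nucleophilic addition: H⁻ (delivered from BH4⁻) adds to the carbonyl carbon, pushing the π(C=O) electron pair onto oxygen and giving a tetrahedral alkoxide.
Step 2: Protonation of the alkoxide by H3O⁺ workup furnishes an alcohol.
Total: 2 elementary steps.

2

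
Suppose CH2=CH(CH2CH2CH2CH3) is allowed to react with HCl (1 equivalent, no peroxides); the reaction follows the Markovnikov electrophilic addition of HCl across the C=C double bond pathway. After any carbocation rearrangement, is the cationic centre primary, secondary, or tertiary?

secondary

Step 1: Electrophilic addition begins with the π(C=C) electrons forming a bond to the proton of HCl. Following Markovnikov's rule, the resulting cation is secondary. The H–Cl bond breaks heterolytically, releasing Cl⁻.
No single 1,2-shift to an adjacent carbon would give a more-substituted cation, so no rearrangement occurs.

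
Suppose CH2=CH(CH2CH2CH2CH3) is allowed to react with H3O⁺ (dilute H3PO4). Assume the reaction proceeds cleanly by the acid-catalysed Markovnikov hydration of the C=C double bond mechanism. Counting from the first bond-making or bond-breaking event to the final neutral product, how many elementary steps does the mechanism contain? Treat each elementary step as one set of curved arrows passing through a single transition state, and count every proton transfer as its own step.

Step 1: Electrophilic addition begins with the π(C=C) electrons forming a bond to the proton of H3O⁺. Following Markovnikov's rule, the resulting cation is secondary. H2O is released.
(No 1,2-shift: no single shift to an adjacent carbon would give a more stable cation.)
Step 2: Nucleophilic capture of the cation by H2O produces the protonated alcohol (an oxonium ion).
Step 3: H2O removes a proton from the oxonium oxygen, regenerating H3O⁺ and giving the neutral alcohol.
Total: 3 elementary steps.

3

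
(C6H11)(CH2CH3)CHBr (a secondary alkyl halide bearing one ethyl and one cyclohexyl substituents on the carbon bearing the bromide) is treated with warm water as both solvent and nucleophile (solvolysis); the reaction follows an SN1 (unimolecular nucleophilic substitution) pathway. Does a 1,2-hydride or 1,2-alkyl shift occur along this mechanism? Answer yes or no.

yes

The first-formed carbocation is secondary.
The adjacent cyclohexyl carbon already bears 2 other carbon substituents and has a hydrogen to migrate; after a 1,2-hydride shift from that carbon the positive charge sits on a tertiary centre.
Tertiary is more stable than secondary, so the shift occurs.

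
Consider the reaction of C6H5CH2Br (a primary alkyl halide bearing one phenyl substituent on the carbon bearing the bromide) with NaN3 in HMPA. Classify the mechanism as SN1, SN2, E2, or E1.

Conditions: a primary substrate with a strong nucleophile in the polar aprotic solvent HMPA.
These conditions are the textbook signature of the SN2 pathway.
An unhindered substrate with a strong nucleophile in a polar aprotic solvent favours one-step backside displacement.

SN2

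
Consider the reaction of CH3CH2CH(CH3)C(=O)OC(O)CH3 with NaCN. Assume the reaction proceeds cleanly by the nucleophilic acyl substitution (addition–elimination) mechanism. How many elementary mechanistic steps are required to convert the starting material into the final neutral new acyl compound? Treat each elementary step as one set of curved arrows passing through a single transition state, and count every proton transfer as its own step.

Step 1: Nucleophilic addition of CN⁻ to the acyl carbon breaks the π(C=O) bond and yields a tetrahedral, anionic intermediate.
Step 2: An oxygen lone pair re-forms the C=O π bond as the C–O σ-bond breaks; CH3CO2⁻ is expelled.
Total: 2 elementary steps.

2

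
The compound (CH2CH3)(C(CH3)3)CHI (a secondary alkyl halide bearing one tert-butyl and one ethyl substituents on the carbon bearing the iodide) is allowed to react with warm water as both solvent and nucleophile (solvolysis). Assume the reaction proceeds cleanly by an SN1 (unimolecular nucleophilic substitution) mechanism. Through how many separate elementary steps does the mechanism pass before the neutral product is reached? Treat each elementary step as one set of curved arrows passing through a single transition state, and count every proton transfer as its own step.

4

Step 1: Ionisation: the C–I σ-bond cleaves heterolytically; both bonding electrons depart with I⁻, leaving a secondary carbocation at the α-carbon.
Step 2: A 1,2-methyl shift from the adjacent tert-butyl carbon moves the positive charge from the secondary centre to an adjacent carbon, generating a more stable tertiary carbocation.
Step 3: H2O donates an oxygen lone pair into the empty p orbital of the cation, giving a protonated alcohol (an oxonium ion).
Step 4: Deprotonation of the oxonium oxygen by solvent water yields the neutral alcohol.
Total: 4 elementary steps.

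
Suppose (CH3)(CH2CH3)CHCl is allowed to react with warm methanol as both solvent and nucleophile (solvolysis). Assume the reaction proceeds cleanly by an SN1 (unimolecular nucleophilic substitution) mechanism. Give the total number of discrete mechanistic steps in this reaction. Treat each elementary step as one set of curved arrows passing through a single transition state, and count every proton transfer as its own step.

Step 1: Unassisted departure of Cl⁻ (taking the C–Cl bonding pair) generates a secondary carbocation.
(No 1,2-shift: no single shift to an adjacent carbon would give a more stable cation.)
Step 2: CH3OH donates an oxygen lone pair into the empty p orbital of the cation, giving a protonated ether (an oxonium ion).
Step 3: Proton transfer from the O–H of the oxonium ion to a solvent molecule delivers the neutral ether.
Total: 3 elementary steps.

3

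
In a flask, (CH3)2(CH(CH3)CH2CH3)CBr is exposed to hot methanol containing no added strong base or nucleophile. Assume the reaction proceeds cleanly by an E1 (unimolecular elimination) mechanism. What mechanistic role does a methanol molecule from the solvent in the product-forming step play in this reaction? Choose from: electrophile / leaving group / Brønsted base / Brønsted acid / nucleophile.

Brønsted base

Step 2: A methanol molecule (solvent) deprotonates a β-carbon; as the C–H bond breaks, those electrons form the new alkene π bond.
A methanol molecule from the solvent in the product-forming step accepts a proton in a proton-transfer step — a Brønsted base.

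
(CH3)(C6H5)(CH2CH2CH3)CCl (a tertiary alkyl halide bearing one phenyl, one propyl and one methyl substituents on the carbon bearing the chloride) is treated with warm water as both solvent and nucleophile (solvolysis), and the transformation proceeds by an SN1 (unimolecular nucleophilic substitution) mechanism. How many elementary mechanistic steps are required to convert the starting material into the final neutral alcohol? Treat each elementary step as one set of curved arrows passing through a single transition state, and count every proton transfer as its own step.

Step 1: Unassisted departure of Cl⁻ (taking the C–Cl bonding pair) generates a tertiary carbocation.
(No 1,2-shift: no single shift to an adjacent carbon would give a more stable cation.)
Step 2: H2O donates an oxygen lone pair into the empty p orbital of the cation, giving a protonated alcohol (an oxonium ion).
Step 3: Proton transfer from the O–H of the oxonium ion to a solvent molecule delivers the neutral alcohol.
Total: 3 elementary steps.

3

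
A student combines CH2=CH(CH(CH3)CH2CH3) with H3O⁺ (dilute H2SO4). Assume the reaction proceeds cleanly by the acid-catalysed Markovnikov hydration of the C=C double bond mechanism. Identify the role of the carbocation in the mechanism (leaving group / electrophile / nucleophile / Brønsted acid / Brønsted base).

Step 3: A lone pair on the oxygen of H2O attacks the carbocation, forming a C–O bond and an oxonium ion (a protonated alcohol).
The carbocation accepts an electron pair into an empty or π* orbital — it is the electrophile.

electrophile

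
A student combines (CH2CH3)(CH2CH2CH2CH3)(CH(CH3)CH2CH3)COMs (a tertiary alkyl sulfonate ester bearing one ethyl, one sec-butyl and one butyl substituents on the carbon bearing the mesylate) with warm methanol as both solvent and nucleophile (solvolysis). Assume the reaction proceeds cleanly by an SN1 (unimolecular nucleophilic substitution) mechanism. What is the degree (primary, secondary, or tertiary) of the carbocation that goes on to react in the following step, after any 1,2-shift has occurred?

Step 1: Ionisation: the C–O σ-bond cleaves heterolytically; both bonding electrons depart with MsO⁻, leaving a tertiary carbocation at the α-carbon.
No single 1,2-shift to an adjacent carbon would give a more-substituted cation, so no rearrangement occurs.

tertiary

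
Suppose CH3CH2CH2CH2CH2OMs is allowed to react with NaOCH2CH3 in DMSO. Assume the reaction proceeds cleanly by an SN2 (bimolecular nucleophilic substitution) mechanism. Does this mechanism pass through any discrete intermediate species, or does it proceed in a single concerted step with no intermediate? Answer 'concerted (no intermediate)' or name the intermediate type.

Backside attack by CH3CH2O⁻ on the carbon bearing the mesylate: the new C–O bond forms as the C–O bond breaks, with Walden inversion at carbon.
All bond changes occur in one transition state; no discrete intermediate is formed.

concerted (no intermediate)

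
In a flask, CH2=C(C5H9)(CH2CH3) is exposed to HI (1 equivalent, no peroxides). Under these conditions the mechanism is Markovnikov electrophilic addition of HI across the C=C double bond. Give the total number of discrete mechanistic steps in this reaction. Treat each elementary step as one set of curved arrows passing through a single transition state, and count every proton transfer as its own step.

Step 1: The π electrons of the C=C bond attack a proton of HI; Markovnikov addition places the new C–H on the less-substituted alkene carbon, so the positive charge ends up on the more-substituted carbon — a tertiary carbocation. The H–I bond breaks heterolytically, releasing I⁻.
(No 1,2-shift: no single shift to an adjacent carbon would give a more stable cation.)
Step 2: The I⁻ anion donates a lone pair to the carbocation, forming the new C–I σ-bond and giving the neutral alkyl halide.
Total: 2 elementary steps.

2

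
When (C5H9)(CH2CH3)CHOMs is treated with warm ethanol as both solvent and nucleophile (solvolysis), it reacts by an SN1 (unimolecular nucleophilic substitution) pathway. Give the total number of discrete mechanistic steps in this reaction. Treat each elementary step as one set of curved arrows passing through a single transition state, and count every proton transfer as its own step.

Step 1: Rate-determining heterolysis of the C–O bond gives MsO⁻ and a secondary carbocation.
Step 2: A 1,2-hydride shift from the adjacent cyclopentyl carbon moves the positive charge from the secondary centre to an adjacent carbon, generating a more stable tertiary carbocation.
Step 3: A lone pair on the oxygen of CH3CH2OH attacks the carbocation, forming a new C–O σ-bond and an oxonium ion.
Step 4: Deprotonation of the oxonium oxygen by solvent ethanol yields the neutral ether.
Total: 4 elementary steps.

4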